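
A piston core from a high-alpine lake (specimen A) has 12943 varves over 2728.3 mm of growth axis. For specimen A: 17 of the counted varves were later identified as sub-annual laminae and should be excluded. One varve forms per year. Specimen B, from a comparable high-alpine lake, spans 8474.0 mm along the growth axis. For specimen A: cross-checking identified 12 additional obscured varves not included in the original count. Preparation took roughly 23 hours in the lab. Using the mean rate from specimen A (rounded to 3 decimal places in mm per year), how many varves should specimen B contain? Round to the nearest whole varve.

Specimen A: correcting the raw count gives 12943 − 17 + 12 = 12938 true varves.
A: 2728.3 mm over 12938 years gives 2728.3 / 12938 ≈ 0.211 mm/yr.
B spans 8474.0 / 0.211 = 40161.14 years ≈ 40161 varves.

40161 varves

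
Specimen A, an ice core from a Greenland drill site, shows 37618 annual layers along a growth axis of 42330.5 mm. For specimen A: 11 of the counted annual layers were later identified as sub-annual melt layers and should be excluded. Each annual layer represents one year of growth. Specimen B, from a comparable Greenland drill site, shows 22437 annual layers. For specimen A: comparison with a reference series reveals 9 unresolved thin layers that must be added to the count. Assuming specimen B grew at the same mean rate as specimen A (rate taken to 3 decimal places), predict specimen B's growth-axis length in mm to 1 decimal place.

25241.6 mm

Specimen A: correcting the raw count gives 37618 − 11 + 9 = 37616 true annual layers.
A: Extension rate ≈ 42330.5 / 37616 = 1.125 mm/year.
Length of B = 1.125 × 22437 = 25241.6 mm.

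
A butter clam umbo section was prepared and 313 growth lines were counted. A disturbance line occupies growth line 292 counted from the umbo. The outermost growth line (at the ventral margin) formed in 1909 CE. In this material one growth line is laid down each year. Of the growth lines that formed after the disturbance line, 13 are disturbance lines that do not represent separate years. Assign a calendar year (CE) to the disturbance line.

1901 CE

313 − 292 = 21 growth lines lie beyond the disturbance line toward the ventral margin.
Excluding 13 false growth lines: 21 − 13 = 8.
Counting back 8 years from 1909 CE places the disturbance line in 1909 − 8 = 1901 CE.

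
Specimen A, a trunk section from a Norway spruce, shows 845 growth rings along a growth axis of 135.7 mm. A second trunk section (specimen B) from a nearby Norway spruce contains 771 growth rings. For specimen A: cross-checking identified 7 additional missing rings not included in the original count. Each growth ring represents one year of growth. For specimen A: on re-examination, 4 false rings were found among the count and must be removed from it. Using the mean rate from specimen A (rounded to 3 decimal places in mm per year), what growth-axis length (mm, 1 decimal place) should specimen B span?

Specimen A: adjusted count: 845 − 4 + 7 = 848 growth rings.
A: Extension rate ≈ 135.7 / 848 = 0.160 mm per year.
For B, 0.160 mm/year × 771 years = 123.4 mm.

123.4 mm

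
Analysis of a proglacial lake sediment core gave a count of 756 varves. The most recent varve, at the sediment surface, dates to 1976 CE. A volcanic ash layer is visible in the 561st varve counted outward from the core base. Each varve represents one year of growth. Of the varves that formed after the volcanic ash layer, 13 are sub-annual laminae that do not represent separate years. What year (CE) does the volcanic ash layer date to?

756 − 561 = 195 varves lie beyond the volcanic ash layer toward the sediment surface.
Excluding 13 false varves: 195 − 13 = 182.
Counting back 182 years from 1976 CE places the volcanic ash layer in 1976 − 182 = 1794 CE.

1794 CE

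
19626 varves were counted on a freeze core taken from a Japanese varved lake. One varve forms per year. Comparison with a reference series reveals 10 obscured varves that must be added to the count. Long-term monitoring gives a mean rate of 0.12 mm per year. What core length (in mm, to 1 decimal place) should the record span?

2356.3 mm

True varve count = 19626 + 10 = 19636.
19636 years at 0.12 mm/year gives 0.12 × 19636 = 2356.3 mm.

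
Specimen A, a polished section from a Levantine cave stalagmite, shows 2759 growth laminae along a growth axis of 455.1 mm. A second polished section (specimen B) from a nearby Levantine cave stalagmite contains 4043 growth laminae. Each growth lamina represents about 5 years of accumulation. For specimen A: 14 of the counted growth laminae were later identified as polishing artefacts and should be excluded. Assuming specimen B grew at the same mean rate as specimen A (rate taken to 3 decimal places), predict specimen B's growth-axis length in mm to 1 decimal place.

Specimen A: correcting the raw count gives 2759 − 14 = 2745 true growth laminae.
Specimen A: multiplying by 5 years per growth lamina: 2745 × 5 = 13725 years.
A: 455.1 mm over 13725 years gives 455.1 / 13725 ≈ 0.033 mm/yr.
Specimen B: multiplying by 5 years per growth lamina: 4043 × 5 = 20215 years. For B, 0.033 mm/year × 20215 years = 667.1 mm.

667.1 mm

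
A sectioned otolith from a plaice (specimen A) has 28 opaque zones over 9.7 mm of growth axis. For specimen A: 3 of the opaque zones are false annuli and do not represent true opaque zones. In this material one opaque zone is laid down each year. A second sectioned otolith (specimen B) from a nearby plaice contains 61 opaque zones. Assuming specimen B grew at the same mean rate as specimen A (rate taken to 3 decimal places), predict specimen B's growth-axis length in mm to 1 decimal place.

23.7 mm

Specimen A: adjusted count: 28 − 3 = 25 opaque zones.
A: 9.7 mm over 25 years gives 9.7 / 25 ≈ 0.388 mm/year.
For B, 0.388 mm/year × 61 years = 23.7 mm.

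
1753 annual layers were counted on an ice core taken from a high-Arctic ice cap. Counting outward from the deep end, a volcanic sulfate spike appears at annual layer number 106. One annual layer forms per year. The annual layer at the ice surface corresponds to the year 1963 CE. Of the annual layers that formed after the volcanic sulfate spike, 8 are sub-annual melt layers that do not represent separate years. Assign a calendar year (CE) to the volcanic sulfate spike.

1753 − 106 = 1647 annual layers lie beyond the volcanic sulfate spike toward the ice surface.
1647 − 8 false = 1639 true annual layers after the volcanic sulfate spike.
Counting back 1639 years from 1963 CE places the volcanic sulfate spike in 1963 − 1639 = 324 CE.

324 CE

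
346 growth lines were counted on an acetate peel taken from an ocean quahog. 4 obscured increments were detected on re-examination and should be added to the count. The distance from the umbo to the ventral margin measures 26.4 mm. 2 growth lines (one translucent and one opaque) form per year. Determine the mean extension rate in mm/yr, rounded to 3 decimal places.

0.151 mm/yr

After corrections the count is 346 + 4 = 350 growth lines.
With 2 growth lines per year, 350 / 2 = 175 years.
Extension rate ≈ 26.4 / 175 = 0.151 mm/yr.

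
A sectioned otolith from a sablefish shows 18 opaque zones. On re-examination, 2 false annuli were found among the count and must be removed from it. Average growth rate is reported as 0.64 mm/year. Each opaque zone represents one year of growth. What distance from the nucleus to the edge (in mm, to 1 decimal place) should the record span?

Adjusted count: 18 − 2 = 16 opaque zones.
Predicted length = 0.64 mm/year × 16 years = 10.2 mm.

10.2 mm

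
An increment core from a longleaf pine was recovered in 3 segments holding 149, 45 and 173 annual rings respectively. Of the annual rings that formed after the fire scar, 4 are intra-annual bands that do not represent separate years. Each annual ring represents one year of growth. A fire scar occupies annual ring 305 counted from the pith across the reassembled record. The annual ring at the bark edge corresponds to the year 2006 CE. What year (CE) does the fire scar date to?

1948 CE

Total annual rings = 149 + 45 + 173 = 367.
Between annual ring 305 and the bark edge there are 367 − 305 = 62 annual rings.
Removing the 4 false annual rings leaves 62 − 4 = 58 true annual rings beyond the fire scar.
The annual ring at the bark edge is 2006 CE, so the fire scar dates to 2006 − 58 = 1948 CE.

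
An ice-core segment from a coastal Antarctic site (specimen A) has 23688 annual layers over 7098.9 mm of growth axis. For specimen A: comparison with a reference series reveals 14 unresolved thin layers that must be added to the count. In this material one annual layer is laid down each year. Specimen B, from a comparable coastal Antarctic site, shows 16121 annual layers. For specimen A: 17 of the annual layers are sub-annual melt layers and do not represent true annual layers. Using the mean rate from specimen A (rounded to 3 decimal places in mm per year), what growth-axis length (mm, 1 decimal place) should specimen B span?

4836.3 mm

Specimen A: after corrections the count is 23688 − 17 + 14 = 23685 annual layers.
A: Mean rate = 7098.9 mm / 23685 years ≈ 0.300 mm/year.
Length of B = 0.300 × 16121 = 4836.3 mm.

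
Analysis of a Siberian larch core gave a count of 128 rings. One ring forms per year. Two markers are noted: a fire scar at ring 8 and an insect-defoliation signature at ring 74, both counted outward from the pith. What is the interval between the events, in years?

74 − 8 = 66 rings lie between the two events.
That is 66 years at one ring per year.

66 years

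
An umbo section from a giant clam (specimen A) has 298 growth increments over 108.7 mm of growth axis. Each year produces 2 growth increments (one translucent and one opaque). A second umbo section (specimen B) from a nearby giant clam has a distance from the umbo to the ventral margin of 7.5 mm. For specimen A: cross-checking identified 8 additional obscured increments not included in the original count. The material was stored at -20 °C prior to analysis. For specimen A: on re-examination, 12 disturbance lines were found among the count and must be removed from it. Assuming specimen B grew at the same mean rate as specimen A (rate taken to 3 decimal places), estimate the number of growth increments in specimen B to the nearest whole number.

Specimen A: correcting the raw count gives 298 − 12 + 8 = 294 true growth increments.
Specimen A: dividing by 2 growth increments per year: 294 / 2 = 147 years.
A: 108.7 mm over 147 years gives 108.7 / 147 ≈ 0.739 mm/yr.
B spans 7.5 / 0.739 = 10.15 years; at 2 growth increments per year that is 10.15 × 2 ≈ 20 growth increments.

20 growth increments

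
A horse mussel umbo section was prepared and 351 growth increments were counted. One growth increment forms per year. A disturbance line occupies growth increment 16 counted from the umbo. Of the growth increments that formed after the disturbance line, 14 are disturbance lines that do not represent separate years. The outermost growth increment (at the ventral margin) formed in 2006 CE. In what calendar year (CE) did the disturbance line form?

351 − 16 = 335 growth increments lie beyond the disturbance line toward the ventral margin.
Excluding 14 false growth increments: 335 − 14 = 321.
2006 − 321 = 1685 CE.

1685 CE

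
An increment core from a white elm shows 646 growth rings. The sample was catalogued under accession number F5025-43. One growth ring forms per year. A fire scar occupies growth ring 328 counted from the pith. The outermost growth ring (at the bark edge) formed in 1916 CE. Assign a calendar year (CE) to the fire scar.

646 − 328 = 318 growth rings lie beyond the fire scar toward the bark edge.
The growth ring at the bark edge is 1916 CE, so the fire scar dates to 1916 − 318 = 1598 CE.

1598 CE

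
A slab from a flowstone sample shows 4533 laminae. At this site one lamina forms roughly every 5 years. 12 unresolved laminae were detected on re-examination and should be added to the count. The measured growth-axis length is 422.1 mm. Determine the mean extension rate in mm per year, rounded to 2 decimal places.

True lamina count = 4533 + 12 = 4545.
At 5 years per lamina, 4545 × 5 = 22725 years.
Extension rate ≈ 422.1 / 22725 = 0.02 mm per year.

0.02 mm per year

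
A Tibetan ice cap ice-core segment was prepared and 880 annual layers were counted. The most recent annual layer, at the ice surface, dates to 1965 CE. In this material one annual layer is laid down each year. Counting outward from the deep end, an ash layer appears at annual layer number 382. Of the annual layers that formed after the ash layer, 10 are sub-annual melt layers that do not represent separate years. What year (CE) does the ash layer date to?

Between annual layer 382 and the ice surface there are 880 − 382 = 498 annual layers.
Removing the 10 false annual layers leaves 498 − 10 = 488 true annual layers beyond the ash layer.
Counting back 488 years from 1965 CE places the ash layer in 1965 − 488 = 1477 CE.

1477 CE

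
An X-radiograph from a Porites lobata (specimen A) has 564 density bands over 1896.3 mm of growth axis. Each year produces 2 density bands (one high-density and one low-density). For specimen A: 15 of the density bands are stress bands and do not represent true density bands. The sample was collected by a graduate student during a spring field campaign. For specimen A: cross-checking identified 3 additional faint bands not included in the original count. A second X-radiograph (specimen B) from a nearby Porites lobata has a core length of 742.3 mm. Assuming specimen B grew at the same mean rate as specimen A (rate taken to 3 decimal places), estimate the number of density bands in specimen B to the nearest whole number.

Specimen A: correcting the raw count gives 564 − 15 + 3 = 552 true density bands.
Specimen A: with 2 density bands per year, 552 / 2 = 276 years.
A: Extension rate ≈ 1896.3 / 276 = 6.871 mm per year.
For B, 742.3 / 6.871 = 108.03 years; at 2 density bands per year that is 108.03 × 2 ≈ 216 density bands.

216 density bands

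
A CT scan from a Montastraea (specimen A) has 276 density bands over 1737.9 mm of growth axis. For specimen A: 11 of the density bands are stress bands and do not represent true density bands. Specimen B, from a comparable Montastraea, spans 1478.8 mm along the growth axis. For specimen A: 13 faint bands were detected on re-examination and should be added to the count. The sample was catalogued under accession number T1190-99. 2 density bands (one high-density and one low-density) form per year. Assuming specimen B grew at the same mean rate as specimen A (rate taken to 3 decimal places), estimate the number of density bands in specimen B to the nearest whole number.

237 density bands

Specimen A: correcting the raw count gives 276 − 11 + 13 = 278 true density bands.
Specimen A: dividing by 2 density bands per year: 278 / 2 = 139 years.
A: Mean rate = 1737.9 mm / 139 years ≈ 12.503 mm/year.
For B, 1478.8 / 12.503 = 118.28 years; at 2 density bands per year that is 118.28 × 2 ≈ 237 density bands.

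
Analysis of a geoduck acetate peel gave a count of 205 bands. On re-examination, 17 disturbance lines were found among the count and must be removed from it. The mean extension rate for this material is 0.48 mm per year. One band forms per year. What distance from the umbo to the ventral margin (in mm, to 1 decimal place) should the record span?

90.2 mm

After corrections the count is 205 − 17 = 188 bands.
Predicted length = 0.48 mm/year × 188 years = 90.2 mm.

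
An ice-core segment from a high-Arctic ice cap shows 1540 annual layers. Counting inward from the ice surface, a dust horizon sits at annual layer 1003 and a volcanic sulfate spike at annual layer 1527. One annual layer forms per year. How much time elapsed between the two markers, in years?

1527 − 1003 = 524 annual layers lie between the two events.
One annual layer per year makes the interval 524 years.

524 years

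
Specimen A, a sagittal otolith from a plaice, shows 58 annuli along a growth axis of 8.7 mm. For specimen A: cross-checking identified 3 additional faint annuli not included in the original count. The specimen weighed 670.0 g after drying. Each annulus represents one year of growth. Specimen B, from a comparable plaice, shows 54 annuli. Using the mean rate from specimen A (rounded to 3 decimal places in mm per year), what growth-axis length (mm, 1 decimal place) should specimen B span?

Specimen A: true annulus count = 58 + 3 = 61.
A: Extension rate ≈ 8.7 / 61 = 0.143 mm/year.
Length of B = 0.143 × 54 = 7.7 mm.

7.7 mm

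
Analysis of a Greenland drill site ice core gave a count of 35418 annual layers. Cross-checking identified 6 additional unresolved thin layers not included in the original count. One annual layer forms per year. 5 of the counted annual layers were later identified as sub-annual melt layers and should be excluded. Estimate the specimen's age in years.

Adjusted count: 35418 − 5 + 6 = 35419 annual layers.
One annual layer per year makes the duration 35419 years.

35419 years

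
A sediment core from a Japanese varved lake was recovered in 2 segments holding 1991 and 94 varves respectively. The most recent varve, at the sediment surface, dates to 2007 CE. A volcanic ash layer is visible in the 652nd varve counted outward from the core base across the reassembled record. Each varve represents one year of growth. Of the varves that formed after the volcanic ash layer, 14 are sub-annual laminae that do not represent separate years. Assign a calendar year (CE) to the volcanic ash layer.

588 CE

Total varves = 1991 + 94 = 2085.
The volcanic ash layer sits at varve 652 from the core base, so 2085 − 652 = 1433 varves formed after it.
Excluding 14 false varves: 1433 − 14 = 1419.
Counting back 1419 years from 2007 CE places the volcanic ash layer in 2007 − 1419 = 588 CE.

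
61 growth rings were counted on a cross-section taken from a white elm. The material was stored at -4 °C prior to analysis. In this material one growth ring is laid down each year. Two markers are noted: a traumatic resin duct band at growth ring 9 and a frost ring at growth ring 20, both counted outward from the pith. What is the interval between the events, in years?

Separation: 20 − 9 = 11 growth rings.
At one growth ring per year, 11 years elapsed between them.

11 years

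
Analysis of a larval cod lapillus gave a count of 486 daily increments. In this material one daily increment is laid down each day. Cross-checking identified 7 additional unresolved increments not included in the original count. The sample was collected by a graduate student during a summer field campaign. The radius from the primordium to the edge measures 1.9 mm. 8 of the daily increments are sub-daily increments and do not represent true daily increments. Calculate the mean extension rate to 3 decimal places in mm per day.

0.004 mm per day

Adjusted count: 486 − 8 + 7 = 485 daily increments.
Mean rate = 1.9 mm / 485 days ≈ 0.004 mm per day.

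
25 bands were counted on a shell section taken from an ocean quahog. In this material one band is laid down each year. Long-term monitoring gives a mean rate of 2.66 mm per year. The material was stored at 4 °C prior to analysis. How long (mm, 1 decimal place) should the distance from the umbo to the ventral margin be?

66.5 mm

25 years of growth are recorded.
Predicted length = 2.66 mm/year × 25 years = 66.5 mm.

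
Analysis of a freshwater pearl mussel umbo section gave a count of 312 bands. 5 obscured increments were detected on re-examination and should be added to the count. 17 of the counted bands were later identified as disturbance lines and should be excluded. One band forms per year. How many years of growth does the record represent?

Adjusted count: 312 − 17 + 5 = 300 bands.
One band per year makes the duration 300 years.

300 years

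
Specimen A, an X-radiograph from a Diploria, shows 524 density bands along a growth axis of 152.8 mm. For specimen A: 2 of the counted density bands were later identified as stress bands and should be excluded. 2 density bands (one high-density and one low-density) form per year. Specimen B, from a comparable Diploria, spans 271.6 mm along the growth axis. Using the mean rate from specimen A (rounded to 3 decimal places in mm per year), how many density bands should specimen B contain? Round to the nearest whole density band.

Specimen A: adjusted count: 524 − 2 = 522 density bands.
Specimen A: dividing by 2 density bands per year: 522 / 2 = 261 years.
A: Mean rate = 152.8 mm / 261 years ≈ 0.585 mm per year.
For B, 271.6 / 0.585 = 464.27 years; at 2 density bands per year that is 464.27 × 2 ≈ 929 density bands.

929 density bands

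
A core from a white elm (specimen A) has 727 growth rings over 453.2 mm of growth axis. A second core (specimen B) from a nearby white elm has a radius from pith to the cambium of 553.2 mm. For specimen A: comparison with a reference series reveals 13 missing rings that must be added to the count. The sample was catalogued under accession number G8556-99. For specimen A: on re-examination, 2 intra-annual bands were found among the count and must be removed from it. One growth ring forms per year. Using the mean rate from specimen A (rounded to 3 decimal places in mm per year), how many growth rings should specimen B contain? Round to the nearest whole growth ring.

901 growth rings

Specimen A: correcting the raw count gives 727 − 2 + 13 = 738 true growth rings.
A: Mean rate = 453.2 mm / 738 years ≈ 0.614 mm/year.
B spans 553.2 / 0.614 = 900.98 years ≈ 901 growth rings.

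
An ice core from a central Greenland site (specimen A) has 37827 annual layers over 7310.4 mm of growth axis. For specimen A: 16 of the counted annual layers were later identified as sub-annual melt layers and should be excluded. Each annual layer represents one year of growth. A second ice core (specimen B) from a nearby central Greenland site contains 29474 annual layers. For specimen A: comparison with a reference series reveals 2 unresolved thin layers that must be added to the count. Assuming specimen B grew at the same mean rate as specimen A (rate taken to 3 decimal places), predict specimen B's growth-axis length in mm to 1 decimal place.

Specimen A: correcting the raw count gives 37827 − 16 + 2 = 37813 true annual layers.
A: Mean rate = 7310.4 mm / 37813 years ≈ 0.193 mm per year.
Length of B = 0.193 × 29474 = 5688.5 mm.

5688.5 mm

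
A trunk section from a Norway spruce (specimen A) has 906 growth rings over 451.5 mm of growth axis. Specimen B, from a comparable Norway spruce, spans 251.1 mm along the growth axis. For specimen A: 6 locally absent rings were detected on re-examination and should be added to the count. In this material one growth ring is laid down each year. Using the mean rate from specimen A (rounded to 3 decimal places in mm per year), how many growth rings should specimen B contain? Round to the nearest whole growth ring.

507 growth rings

Specimen A: correcting the raw count gives 906 + 6 = 912 true growth rings.
A: 451.5 mm over 912 years gives 451.5 / 912 ≈ 0.495 mm/yr.
Specimen B: 251.1 mm / 0.495 mm per year = 507.27 years ≈ 507 growth rings.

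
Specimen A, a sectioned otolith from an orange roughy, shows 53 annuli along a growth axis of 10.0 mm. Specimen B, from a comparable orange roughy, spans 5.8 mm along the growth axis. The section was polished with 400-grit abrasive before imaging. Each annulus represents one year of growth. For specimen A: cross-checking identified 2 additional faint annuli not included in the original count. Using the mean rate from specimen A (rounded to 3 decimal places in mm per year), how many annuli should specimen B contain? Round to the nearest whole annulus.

32 annuli

Specimen A: adjusted count: 53 + 2 = 55 annuli.
A: Extension rate ≈ 10.0 / 55 = 0.182 mm/yr.
For B, 5.8 / 0.182 = 31.87 years ≈ 32 annuli.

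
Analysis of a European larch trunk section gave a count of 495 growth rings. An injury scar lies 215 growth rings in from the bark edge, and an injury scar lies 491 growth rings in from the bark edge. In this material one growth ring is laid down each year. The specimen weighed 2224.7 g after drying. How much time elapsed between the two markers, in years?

276 years

491 − 215 = 276 growth rings lie between the two events.
That is 276 years at one growth ring per year.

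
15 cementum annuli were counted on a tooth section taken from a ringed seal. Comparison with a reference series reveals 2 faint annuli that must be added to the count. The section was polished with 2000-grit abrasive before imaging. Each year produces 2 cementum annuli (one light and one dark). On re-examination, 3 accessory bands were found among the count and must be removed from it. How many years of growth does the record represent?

7 years

Correcting the raw count gives 15 − 3 + 2 = 14 true cementum annuli.
Dividing by 2 cementum annuli per year: 14 / 2 = 7 years.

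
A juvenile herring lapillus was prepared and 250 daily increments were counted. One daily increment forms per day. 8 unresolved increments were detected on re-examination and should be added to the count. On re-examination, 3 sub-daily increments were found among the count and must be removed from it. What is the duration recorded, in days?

255 days

After corrections the count is 250 − 3 + 8 = 255 daily increments.
With a one-to-one daily increment periodicity this is 255 days.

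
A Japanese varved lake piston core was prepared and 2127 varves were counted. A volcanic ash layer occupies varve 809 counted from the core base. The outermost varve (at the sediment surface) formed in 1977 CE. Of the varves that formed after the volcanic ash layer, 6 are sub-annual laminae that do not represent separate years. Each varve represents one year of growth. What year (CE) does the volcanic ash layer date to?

665 CE

The volcanic ash layer sits at varve 809 from the core base, so 2127 − 809 = 1318 varves formed after it.
Excluding 6 false varves: 1318 − 6 = 1312.
The varve at the sediment surface is 1977 CE, so the volcanic ash layer dates to 1977 − 1312 = 665 CE.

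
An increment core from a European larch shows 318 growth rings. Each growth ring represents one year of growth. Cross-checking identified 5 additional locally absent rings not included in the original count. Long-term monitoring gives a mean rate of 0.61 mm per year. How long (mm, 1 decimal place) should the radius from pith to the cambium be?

True growth ring count = 318 + 5 = 323.
Length ≈ 0.61 × 323 = 197.0 mm.

197.0 mm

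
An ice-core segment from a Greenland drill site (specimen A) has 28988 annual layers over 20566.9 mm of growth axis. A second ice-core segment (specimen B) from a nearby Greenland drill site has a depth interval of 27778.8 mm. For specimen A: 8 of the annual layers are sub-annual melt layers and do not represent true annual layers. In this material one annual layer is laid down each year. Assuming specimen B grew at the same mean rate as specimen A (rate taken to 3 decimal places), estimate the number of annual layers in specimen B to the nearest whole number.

39125 annual layers

Specimen A: correcting the raw count gives 28988 − 8 = 28980 true annual layers.
A: Extension rate ≈ 20566.9 / 28980 = 0.710 mm/year.
Specimen B: 27778.8 mm / 0.710 mm per year = 39125.07 years ≈ 39125 annual layers.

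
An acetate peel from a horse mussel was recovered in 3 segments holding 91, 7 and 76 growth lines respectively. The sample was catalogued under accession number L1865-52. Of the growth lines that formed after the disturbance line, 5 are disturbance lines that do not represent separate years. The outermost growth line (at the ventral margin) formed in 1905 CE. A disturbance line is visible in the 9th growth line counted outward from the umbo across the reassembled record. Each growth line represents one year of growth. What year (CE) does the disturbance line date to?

Total growth lines = 91 + 7 + 76 = 174.
Between growth line 9 and the ventral margin there are 174 − 9 = 165 growth lines.
165 − 5 false = 160 true growth lines after the disturbance line.
1905 − 160 = 1745 CE.

1745 CE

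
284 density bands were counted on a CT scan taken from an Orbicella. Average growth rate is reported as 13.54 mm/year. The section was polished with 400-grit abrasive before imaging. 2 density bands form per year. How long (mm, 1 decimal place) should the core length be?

1922.7 mm

With 2 density bands per year, 284 / 2 = 142 years.
Predicted length = 13.54 mm/year × 142 years = 1922.7 mm.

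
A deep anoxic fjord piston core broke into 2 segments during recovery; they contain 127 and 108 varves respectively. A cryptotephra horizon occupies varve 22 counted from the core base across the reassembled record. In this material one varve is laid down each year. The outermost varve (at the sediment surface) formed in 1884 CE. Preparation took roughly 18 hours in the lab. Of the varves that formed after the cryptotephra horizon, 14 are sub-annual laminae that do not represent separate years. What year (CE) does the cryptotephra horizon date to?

1685 CE

Total varves = 127 + 108 = 235.
The cryptotephra horizon sits at varve 22 from the core base, so 235 − 22 = 213 varves formed after it.
Excluding 14 false varves: 213 − 14 = 199.
1884 − 199 = 1685 CE.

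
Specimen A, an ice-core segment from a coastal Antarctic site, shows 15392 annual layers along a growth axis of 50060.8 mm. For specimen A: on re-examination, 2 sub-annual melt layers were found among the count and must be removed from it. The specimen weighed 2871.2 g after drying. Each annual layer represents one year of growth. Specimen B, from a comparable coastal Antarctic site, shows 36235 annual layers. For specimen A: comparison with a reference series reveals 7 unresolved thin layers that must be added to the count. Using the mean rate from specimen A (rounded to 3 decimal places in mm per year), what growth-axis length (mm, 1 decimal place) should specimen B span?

117800.0 mm

Specimen A: adjusted count: 15392 − 2 + 7 = 15397 annual layers.
A: 50060.8 mm over 15397 years gives 50060.8 / 15397 ≈ 3.251 mm/year.
For B, 3.251 mm/year × 36235 years = 117800.0 mm.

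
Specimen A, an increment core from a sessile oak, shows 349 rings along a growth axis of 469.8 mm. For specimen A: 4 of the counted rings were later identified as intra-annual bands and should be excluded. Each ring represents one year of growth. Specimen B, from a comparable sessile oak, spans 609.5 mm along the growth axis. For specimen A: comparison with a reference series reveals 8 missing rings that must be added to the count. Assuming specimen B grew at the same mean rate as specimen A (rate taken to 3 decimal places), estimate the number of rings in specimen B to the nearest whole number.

Specimen A: after corrections the count is 349 − 4 + 8 = 353 rings.
A: 469.8 mm over 353 years gives 469.8 / 353 ≈ 1.331 mm/year.
B spans 609.5 / 1.331 = 457.93 years ≈ 458 rings.

458 rings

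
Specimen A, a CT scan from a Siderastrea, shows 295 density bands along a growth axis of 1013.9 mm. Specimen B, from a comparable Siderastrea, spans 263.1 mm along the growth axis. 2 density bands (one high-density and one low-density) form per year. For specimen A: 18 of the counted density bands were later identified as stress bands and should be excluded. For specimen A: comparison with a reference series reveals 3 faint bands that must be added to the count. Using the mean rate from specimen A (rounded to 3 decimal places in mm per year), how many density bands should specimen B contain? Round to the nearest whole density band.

73 density bands

Specimen A: after corrections the count is 295 − 18 + 3 = 280 density bands.
Specimen A: 280 density bands at 2 per year is 280 / 2 = 140 years.
A: Mean rate = 1013.9 mm / 140 years ≈ 7.242 mm/year.
For B, 263.1 / 7.242 = 36.33 years; at 2 density bands per year that is 36.33 × 2 ≈ 73 density bands.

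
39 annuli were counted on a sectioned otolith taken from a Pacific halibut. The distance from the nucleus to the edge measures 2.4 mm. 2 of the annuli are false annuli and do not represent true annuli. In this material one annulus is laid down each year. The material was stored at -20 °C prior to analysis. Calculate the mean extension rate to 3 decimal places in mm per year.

After corrections the count is 39 − 2 = 37 annuli.
Extension rate ≈ 2.4 / 37 = 0.065 mm per year.

0.065 mm per year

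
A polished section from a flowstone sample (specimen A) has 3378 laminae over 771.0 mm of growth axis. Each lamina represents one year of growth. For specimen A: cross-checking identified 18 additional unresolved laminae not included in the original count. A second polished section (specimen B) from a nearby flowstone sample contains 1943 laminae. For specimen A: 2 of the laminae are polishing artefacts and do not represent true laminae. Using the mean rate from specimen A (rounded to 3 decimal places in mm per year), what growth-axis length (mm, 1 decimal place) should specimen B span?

441.1 mm

Specimen A: correcting the raw count gives 3378 − 2 + 18 = 3394 true laminae.
A: Mean rate = 771.0 mm / 3394 years ≈ 0.227 mm/yr.
For B, 0.227 mm/year × 1943 years = 441.1 mm.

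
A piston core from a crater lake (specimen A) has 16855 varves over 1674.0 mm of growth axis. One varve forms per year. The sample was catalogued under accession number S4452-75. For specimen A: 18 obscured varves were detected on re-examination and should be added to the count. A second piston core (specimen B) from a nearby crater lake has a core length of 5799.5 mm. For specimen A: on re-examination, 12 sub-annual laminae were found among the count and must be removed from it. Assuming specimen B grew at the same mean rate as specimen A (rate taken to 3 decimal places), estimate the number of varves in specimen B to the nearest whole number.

Specimen A: true varve count = 16855 − 12 + 18 = 16861.
A: 1674.0 mm over 16861 years gives 1674.0 / 16861 ≈ 0.099 mm per year.
For B, 5799.5 / 0.099 = 58580.81 years ≈ 58581 varves.

58581 varves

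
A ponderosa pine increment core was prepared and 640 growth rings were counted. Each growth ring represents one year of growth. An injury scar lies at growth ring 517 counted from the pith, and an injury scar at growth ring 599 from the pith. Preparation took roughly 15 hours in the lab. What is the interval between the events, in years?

599 − 517 = 82 growth rings lie between the two events.
One growth ring per year makes the interval 82 years.

82 yr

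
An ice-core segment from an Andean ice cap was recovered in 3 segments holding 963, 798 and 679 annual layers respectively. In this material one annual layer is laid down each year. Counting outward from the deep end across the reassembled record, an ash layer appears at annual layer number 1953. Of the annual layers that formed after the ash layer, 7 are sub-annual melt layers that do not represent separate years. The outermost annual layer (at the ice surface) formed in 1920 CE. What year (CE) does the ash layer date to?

Total annual layers = 963 + 798 + 679 = 2440.
Between annual layer 1953 and the ice surface there are 2440 − 1953 = 487 annual layers.
Excluding 7 false annual layers: 487 − 7 = 480.
Counting back 480 years from 1920 CE places the ash layer in 1920 − 480 = 1440 CE.

1440 CE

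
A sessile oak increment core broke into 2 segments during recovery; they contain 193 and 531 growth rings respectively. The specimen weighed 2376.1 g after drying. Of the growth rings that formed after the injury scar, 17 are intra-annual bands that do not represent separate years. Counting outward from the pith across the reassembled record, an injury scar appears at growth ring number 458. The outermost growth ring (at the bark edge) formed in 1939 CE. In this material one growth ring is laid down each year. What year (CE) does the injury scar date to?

Total growth rings = 193 + 531 = 724.
The injury scar sits at growth ring 458 from the pith, so 724 − 458 = 266 growth rings formed after it.
Excluding 17 false growth rings: 266 − 17 = 249.
The growth ring at the bark edge is 1939 CE, so the injury scar dates to 1939 − 249 = 1690 CE.

1690 CE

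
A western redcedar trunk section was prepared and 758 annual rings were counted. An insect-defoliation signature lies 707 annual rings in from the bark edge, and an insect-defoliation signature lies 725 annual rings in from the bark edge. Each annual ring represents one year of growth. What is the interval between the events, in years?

18 years

Separation: 725 − 707 = 18 annual rings.
At one annual ring per year, 18 years elapsed between them.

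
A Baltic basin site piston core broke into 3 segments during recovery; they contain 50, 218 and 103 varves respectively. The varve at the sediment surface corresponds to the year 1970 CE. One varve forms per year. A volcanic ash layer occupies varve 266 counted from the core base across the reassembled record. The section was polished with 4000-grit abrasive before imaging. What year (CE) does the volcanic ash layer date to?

1865 CE

Total varves = 50 + 218 + 103 = 371.
Between varve 266 and the sediment surface there are 371 − 266 = 105 varves.
Counting back 105 years from 1970 CE places the volcanic ash layer in 1970 − 105 = 1865 CE.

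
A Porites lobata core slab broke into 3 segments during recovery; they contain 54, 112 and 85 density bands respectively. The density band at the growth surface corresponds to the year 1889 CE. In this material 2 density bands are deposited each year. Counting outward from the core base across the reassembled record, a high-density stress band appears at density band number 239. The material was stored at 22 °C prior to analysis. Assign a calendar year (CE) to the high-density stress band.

Total density bands = 54 + 112 + 85 = 251.
251 − 239 = 12 density bands lie beyond the high-density stress band toward the growth surface.
With 2 density bands per year, 12 / 2 = 6 years.
1889 − 6 = 1883 CE.

1883 CE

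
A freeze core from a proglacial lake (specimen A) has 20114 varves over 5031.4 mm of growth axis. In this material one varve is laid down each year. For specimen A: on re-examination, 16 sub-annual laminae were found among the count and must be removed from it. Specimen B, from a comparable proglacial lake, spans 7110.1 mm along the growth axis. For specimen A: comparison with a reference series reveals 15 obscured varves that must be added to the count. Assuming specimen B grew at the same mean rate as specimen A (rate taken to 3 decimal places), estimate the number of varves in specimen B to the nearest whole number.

28440 varves

Specimen A: correcting the raw count gives 20114 − 16 + 15 = 20113 true varves.
A: Mean rate = 5031.4 mm / 20113 years ≈ 0.250 mm/yr.
Specimen B: 7110.1 mm / 0.250 mm per year = 28440.40 years ≈ 28440 varves.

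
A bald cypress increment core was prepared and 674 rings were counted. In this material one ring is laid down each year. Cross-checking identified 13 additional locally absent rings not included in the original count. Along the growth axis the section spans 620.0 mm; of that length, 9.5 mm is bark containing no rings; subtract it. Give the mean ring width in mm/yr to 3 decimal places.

Correcting the raw count gives 674 + 13 = 687 true rings.
Net length = 620.0 − 9.5 = 610.5 mm.
610.5 mm over 687 years gives 610.5 / 687 ≈ 0.889 mm/yr.

0.889 mm/yr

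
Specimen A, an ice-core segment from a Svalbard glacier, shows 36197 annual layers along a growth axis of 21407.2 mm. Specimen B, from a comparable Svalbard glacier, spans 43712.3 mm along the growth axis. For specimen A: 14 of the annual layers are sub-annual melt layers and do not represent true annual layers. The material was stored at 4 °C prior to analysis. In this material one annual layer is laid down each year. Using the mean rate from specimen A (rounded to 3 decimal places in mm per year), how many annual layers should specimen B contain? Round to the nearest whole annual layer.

Specimen A: after corrections the count is 36197 − 14 = 36183 annual layers.
A: Extension rate ≈ 21407.2 / 36183 = 0.592 mm/yr.
Specimen B: 43712.3 mm / 0.592 mm per year = 73838.34 years ≈ 73838 annual layers.

73838 annual layers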